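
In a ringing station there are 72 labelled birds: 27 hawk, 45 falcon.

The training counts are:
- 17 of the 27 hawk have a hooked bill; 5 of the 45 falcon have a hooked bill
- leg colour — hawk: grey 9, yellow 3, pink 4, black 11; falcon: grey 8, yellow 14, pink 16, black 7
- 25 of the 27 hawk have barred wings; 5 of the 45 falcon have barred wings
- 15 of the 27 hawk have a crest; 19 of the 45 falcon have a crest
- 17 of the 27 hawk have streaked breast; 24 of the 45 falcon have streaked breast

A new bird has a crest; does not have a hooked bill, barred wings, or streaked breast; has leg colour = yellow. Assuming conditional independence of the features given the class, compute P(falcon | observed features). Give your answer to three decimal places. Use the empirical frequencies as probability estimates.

0.992

hawk: (27/72) × (10/27) × (3/27) × (2/27) × (15/27) × (10/27) ≈ 0.00023521
falcon: (45/72) × (40/45) × (14/45) × (40/45) × (19/45) × (21/45) ≈ 0.0302718
P(falcon | x) = 0.0302718 / 0.03050701 ≈ 0.992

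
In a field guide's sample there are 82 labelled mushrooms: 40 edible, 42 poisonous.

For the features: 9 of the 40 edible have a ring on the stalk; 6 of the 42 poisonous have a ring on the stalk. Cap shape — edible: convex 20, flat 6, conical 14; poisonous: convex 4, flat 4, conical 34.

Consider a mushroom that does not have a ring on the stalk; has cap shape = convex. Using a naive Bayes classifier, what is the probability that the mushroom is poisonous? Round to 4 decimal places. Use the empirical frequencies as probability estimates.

edible: (40/82) × (31/40) × (20/40) ≈ 0.189024
poisonous: (42/82) × (36/42) × (4/42) ≈ 0.0418118
P(poisonous | x) = 0.0418118 / 0.2308358 ≈ 0.1811

0.1811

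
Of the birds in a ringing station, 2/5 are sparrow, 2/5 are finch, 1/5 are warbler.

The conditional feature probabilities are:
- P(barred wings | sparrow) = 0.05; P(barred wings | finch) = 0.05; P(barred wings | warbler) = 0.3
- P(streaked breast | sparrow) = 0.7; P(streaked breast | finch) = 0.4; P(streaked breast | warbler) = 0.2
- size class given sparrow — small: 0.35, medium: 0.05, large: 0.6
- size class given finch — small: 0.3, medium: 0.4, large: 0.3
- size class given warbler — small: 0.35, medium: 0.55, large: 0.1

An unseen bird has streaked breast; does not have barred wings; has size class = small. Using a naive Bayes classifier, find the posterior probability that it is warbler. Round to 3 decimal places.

sparrow: 0.4 × (1−0.05) × 0.7 × 0.35 = 0.0931
finch: 0.4 × (1−0.05) × 0.4 × 0.3 = 0.0456
warbler: 0.2 × (1−0.3) × 0.2 × 0.35 = 0.0098
P(warbler | x) = 0.0098 / 0.1485 ≈ 0.066

0.066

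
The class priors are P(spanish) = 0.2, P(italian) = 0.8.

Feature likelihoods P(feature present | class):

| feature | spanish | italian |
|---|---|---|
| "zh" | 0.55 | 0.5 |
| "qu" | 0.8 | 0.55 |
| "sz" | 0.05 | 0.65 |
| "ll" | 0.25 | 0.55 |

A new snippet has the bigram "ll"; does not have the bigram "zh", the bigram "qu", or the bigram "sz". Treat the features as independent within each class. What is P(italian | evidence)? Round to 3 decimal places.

spanish: 0.2 × (1−0.55) × (1−0.8) × (1−0.05) × 0.25 = 0.004275
italian: 0.8 × (1−0.5) × (1−0.55) × (1−0.65) × 0.55 = 0.03465
P(italian | x) = 0.03465 / 0.038925 ≈ 0.890

0.890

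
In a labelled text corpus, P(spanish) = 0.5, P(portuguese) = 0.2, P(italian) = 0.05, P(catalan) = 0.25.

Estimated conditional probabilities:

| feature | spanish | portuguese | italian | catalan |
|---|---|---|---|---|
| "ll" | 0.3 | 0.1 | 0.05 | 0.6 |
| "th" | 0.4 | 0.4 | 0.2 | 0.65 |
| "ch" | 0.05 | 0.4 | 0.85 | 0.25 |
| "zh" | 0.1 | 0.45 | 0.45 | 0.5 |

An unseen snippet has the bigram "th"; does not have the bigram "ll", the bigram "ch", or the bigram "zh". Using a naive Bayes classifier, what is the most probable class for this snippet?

spanish: 0.5 × (1−0.3) × 0.4 × (1−0.05) × (1−0.1) = 0.1197
portuguese: 0.2 × (1−0.1) × 0.4 × (1−0.4) × (1−0.45) = 0.02376
italian: 0.05 × (1−0.05) × 0.2 × (1−0.85) × (1−0.45) = 0.00078375
catalan: 0.25 × (1−0.6) × 0.65 × (1−0.25) × (1−0.5) = 0.024375
Highest score → spanish.

spanish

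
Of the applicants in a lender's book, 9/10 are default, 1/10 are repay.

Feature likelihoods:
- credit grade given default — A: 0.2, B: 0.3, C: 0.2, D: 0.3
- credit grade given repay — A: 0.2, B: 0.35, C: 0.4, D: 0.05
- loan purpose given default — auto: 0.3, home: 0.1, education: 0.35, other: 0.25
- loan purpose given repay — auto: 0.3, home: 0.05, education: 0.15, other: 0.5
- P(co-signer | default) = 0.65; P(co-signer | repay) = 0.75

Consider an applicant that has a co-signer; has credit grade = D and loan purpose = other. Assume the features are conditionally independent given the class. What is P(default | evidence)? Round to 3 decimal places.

0.959

default: 0.9 × 0.3 × 0.25 × 0.65 = 0.043875
repay: 0.1 × 0.05 × 0.5 × 0.75 = 0.001875
P(default | x) = 0.043875 / 0.04575 ≈ 0.959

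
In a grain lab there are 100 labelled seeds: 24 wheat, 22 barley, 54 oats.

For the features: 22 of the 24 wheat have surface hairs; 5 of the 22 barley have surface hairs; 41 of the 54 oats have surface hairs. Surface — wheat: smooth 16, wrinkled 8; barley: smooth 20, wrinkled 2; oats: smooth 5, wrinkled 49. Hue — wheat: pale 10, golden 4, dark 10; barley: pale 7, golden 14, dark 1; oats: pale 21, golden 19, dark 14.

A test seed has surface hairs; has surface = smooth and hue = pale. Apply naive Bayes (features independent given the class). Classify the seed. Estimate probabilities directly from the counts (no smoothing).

wheat

wheat: (24/100) × (22/24) × (16/24) × (10/24) ≈ 0.0611111
barley: (22/100) × (5/22) × (20/22) × (7/22) ≈ 0.0144628
oats: (54/100) × (41/54) × (5/54) × (21/54) ≈ 0.0147634
Highest score → wheat.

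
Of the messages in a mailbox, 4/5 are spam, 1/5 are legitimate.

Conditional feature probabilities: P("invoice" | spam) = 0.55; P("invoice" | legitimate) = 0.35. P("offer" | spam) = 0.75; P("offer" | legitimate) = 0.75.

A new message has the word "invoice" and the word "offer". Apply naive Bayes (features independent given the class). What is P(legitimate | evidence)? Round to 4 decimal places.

0.1373

spam: 0.8 × 0.55 × 0.75 = 0.33
legitimate: 0.2 × 0.35 × 0.75 = 0.0525
P(legitimate | x) = 0.0525 / 0.3825 ≈ 0.1373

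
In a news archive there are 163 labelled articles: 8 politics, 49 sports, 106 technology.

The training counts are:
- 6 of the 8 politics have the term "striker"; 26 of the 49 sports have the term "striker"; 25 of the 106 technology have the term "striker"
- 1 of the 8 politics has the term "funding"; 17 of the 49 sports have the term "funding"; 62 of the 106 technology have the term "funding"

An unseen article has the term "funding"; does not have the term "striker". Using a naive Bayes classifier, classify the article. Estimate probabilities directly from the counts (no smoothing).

politics: (8/163) × (2/8) × (1/8) ≈ 0.00153374
sports: (49/163) × (23/49) × (17/49) ≈ 0.0489546
technology: (106/163) × (81/106) × (62/106) ≈ 0.290659
Highest score → technology.

technology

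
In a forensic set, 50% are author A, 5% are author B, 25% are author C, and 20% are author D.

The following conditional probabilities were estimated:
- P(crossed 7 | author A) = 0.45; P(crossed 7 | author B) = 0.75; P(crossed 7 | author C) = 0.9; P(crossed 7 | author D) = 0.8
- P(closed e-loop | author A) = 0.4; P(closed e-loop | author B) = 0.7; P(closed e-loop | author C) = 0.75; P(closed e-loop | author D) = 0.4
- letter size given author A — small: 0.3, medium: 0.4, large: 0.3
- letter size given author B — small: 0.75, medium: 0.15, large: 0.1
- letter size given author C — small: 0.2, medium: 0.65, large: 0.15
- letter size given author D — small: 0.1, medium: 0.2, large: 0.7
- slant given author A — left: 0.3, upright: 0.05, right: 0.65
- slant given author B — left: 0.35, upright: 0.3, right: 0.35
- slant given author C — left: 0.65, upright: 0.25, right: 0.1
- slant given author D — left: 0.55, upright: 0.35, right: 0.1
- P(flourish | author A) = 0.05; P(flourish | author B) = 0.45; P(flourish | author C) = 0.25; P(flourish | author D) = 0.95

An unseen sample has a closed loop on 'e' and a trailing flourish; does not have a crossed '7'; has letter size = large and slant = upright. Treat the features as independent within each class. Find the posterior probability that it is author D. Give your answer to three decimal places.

0.908

author A: 0.5 × (1−0.45) × 0.4 × 0.3 × 0.05 × 0.05 = 0.0000825
author B: 0.05 × (1−0.75) × 0.7 × 0.1 × 0.3 × 0.45 = 0.000118125
author C: 0.25 × (1−0.9) × 0.75 × 0.15 × 0.25 × 0.25 = 0.00017578125
author D: 0.2 × (1−0.8) × 0.4 × 0.7 × 0.35 × 0.95 = 0.003724
P(author D | x) = 0.003724 / 0.00410040625 ≈ 0.908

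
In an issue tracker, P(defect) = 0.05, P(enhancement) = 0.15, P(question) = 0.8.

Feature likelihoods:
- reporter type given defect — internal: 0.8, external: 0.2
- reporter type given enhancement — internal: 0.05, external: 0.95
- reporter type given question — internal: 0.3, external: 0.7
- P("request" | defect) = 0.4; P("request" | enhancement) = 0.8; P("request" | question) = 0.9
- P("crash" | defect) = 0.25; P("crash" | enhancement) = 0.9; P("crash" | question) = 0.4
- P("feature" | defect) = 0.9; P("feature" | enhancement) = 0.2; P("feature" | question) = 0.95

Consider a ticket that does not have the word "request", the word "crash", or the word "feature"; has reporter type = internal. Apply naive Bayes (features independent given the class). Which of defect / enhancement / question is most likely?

defect: 0.05 × 0.8 × (1−0.4) × (1−0.25) × (1−0.9) = 0.0018
enhancement: 0.15 × 0.05 × (1−0.8) × (1−0.9) × (1−0.2) = 0.00012
question: 0.8 × 0.3 × (1−0.9) × (1−0.4) × (1−0.95) = 0.00072
Highest score → defect.

defect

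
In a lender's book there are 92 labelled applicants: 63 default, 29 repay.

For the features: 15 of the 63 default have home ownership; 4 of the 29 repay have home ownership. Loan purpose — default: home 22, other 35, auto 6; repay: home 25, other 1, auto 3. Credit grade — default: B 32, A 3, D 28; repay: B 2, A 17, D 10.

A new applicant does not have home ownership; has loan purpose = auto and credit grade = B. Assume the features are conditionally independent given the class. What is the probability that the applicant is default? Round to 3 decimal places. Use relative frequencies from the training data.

0.929

default: (63/92) × (48/63) × (6/63) × (32/63) ≈ 0.0252391
repay: (29/92) × (25/29) × (3/29) × (2/29) ≈ 0.00193869
P(default | x) = 0.0252391 / 0.02717779 ≈ 0.929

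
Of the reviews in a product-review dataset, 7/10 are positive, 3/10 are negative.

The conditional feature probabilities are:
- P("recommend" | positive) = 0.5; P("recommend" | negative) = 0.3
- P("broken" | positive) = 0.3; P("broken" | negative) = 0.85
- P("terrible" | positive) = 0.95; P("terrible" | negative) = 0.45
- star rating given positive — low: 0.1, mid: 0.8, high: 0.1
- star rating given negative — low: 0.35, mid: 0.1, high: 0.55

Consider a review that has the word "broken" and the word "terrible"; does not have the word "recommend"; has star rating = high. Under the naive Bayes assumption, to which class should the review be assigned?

negative

positive: 0.7 × (1−0.5) × 0.3 × 0.95 × 0.1 = 0.009975
negative: 0.3 × (1−0.3) × 0.85 × 0.45 × 0.55 = 0.04417875
Highest score → negative.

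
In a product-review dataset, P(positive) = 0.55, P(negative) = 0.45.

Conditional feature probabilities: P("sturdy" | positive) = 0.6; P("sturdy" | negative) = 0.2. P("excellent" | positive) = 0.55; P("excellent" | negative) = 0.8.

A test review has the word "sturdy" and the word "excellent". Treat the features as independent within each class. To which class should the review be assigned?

positive

positive: 0.55 × 0.6 × 0.55 = 0.1815
negative: 0.45 × 0.2 × 0.8 = 0.072
Highest score → positive.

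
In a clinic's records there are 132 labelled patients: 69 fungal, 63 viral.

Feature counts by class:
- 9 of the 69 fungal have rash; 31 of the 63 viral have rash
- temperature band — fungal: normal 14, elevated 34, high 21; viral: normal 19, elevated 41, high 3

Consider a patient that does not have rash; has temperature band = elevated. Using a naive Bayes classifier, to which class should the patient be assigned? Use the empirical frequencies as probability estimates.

fungal

fungal: (69/132) × (60/69) × (34/69) ≈ 0.223979
viral: (63/132) × (32/63) × (41/63) ≈ 0.157768
Highest score → fungal.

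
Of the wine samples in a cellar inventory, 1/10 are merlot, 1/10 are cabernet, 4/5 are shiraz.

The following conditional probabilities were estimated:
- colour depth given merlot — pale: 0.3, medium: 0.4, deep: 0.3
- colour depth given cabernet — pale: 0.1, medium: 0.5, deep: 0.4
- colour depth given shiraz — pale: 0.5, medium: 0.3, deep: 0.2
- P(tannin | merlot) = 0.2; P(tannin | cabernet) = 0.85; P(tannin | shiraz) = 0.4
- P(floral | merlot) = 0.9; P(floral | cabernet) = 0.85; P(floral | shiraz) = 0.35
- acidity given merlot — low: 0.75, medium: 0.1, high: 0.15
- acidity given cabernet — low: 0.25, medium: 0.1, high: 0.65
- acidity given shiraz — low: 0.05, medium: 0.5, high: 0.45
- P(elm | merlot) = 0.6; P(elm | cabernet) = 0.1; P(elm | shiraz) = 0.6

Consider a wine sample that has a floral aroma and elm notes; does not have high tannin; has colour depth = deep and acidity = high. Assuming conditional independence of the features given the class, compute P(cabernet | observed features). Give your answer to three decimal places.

0.029

merlot: 0.1 × 0.3 × (1−0.2) × 0.9 × 0.15 × 0.6 = 0.001944
cabernet: 0.1 × 0.4 × (1−0.85) × 0.85 × 0.65 × 0.1 = 0.0003315
shiraz: 0.8 × 0.2 × (1−0.4) × 0.35 × 0.45 × 0.6 = 0.009072
P(cabernet | x) = 0.0003315 / 0.0113475 ≈ 0.029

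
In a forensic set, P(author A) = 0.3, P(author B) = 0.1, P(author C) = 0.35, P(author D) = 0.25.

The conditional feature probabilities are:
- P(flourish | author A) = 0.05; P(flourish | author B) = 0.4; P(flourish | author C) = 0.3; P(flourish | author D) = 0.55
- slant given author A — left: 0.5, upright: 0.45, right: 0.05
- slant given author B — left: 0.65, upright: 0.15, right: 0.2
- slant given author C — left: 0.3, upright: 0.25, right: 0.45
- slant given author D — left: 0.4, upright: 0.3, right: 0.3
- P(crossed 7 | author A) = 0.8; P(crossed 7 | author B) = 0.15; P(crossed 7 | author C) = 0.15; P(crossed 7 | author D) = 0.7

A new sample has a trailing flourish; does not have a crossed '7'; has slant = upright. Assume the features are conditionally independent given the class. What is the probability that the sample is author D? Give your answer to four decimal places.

author A: 0.3 × 0.05 × 0.45 × (1−0.8) = 0.00135
author B: 0.1 × 0.4 × 0.15 × (1−0.15) = 0.0051
author C: 0.35 × 0.3 × 0.25 × (1−0.15) = 0.0223125
author D: 0.25 × 0.55 × 0.3 × (1−0.7) = 0.012375
P(author D | x) = 0.012375 / 0.0411375 ≈ 0.3008

0.3008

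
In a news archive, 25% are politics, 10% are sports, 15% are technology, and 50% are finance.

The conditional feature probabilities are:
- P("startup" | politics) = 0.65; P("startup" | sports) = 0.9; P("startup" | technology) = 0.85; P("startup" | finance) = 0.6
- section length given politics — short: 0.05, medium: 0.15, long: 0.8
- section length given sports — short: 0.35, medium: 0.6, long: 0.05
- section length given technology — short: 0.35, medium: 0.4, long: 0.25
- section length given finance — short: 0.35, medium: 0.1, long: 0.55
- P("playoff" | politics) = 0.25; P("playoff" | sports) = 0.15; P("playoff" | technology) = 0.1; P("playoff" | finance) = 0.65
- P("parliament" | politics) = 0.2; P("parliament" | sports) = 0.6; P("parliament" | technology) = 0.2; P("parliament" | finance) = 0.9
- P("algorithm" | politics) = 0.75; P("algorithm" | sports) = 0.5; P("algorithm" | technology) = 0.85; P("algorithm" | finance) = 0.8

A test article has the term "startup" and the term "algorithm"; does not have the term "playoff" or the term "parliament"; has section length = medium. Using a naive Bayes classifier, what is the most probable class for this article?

technology

politics: 0.25 × 0.65 × 0.15 × (1−0.25) × (1−0.2) × 0.75 = 0.01096875
sports: 0.1 × 0.9 × 0.6 × (1−0.15) × (1−0.6) × 0.5 = 0.00918
technology: 0.15 × 0.85 × 0.4 × (1−0.1) × (1−0.2) × 0.85 = 0.031212
finance: 0.5 × 0.6 × 0.1 × (1−0.65) × (1−0.9) × 0.8 = 0.00084
Highest score → technology.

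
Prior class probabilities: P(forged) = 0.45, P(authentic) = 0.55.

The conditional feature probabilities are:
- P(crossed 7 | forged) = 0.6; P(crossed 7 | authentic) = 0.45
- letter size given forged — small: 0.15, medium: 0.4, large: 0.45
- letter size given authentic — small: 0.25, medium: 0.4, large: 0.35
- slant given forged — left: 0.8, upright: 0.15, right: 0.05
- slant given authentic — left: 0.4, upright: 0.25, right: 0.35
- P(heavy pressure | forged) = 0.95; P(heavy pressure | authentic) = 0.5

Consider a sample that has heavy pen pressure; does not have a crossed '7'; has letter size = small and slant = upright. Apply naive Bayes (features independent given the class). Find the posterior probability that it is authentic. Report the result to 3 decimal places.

0.711

forged: 0.45 × (1−0.6) × 0.15 × 0.15 × 0.95 = 0.0038475
authentic: 0.55 × (1−0.45) × 0.25 × 0.25 × 0.5 = 0.009453125
P(authentic | x) = 0.009453125 / 0.013300625 ≈ 0.711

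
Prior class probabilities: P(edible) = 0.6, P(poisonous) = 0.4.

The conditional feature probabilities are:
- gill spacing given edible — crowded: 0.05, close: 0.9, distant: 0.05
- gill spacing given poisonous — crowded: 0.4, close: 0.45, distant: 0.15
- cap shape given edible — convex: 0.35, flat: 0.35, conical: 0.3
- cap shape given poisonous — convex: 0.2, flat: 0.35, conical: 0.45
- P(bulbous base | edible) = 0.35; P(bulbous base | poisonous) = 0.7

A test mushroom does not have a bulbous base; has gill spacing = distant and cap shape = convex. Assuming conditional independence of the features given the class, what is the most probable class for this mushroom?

edible: 0.6 × 0.05 × 0.35 × (1−0.35) = 0.006825
poisonous: 0.4 × 0.15 × 0.2 × (1−0.7) = 0.0036
Highest score → edible.

edible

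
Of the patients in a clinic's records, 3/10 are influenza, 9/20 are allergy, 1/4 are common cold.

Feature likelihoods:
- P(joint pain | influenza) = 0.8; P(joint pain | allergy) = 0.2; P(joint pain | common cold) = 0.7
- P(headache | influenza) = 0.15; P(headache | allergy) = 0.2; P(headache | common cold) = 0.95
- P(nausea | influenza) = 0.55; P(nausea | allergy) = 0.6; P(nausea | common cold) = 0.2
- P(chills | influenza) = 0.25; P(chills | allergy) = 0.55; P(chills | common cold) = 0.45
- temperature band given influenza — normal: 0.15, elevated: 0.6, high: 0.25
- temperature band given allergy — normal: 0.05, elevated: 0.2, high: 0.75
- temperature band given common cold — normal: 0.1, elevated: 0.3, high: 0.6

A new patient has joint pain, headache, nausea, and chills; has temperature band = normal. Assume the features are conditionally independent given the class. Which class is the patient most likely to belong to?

common cold

influenza: 0.3 × 0.8 × 0.15 × 0.55 × 0.25 × 0.15 = 0.0007425
allergy: 0.45 × 0.2 × 0.2 × 0.6 × 0.55 × 0.05 = 0.000297
common cold: 0.25 × 0.7 × 0.95 × 0.2 × 0.45 × 0.1 = 0.00149625
Highest score → common cold.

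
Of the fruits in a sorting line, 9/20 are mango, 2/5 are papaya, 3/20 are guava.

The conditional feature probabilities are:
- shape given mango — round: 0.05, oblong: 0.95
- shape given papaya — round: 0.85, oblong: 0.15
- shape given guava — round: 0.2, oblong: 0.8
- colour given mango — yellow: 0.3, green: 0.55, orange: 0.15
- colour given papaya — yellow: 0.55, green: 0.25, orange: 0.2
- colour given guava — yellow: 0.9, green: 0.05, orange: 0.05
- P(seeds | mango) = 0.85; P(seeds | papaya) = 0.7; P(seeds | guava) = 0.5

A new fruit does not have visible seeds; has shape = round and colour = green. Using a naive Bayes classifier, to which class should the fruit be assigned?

papaya

mango: 0.45 × 0.05 × 0.55 × (1−0.85) = 0.00185625
papaya: 0.4 × 0.85 × 0.25 × (1−0.7) = 0.0255
guava: 0.15 × 0.2 × 0.05 × (1−0.5) = 0.00075
Highest score → papaya.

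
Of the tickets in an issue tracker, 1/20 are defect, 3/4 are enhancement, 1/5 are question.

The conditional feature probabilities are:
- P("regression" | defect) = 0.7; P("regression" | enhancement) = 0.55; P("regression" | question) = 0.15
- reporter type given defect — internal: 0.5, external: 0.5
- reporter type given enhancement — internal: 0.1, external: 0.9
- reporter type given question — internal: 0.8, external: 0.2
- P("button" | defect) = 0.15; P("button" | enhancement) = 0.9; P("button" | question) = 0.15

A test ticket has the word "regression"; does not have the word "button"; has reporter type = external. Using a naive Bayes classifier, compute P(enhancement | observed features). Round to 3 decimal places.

defect: 0.05 × 0.7 × 0.5 × (1−0.15) = 0.014875
enhancement: 0.75 × 0.55 × 0.9 × (1−0.9) = 0.037125
question: 0.2 × 0.15 × 0.2 × (1−0.15) = 0.0051
P(enhancement | x) = 0.037125 / 0.0571 ≈ 0.650

0.650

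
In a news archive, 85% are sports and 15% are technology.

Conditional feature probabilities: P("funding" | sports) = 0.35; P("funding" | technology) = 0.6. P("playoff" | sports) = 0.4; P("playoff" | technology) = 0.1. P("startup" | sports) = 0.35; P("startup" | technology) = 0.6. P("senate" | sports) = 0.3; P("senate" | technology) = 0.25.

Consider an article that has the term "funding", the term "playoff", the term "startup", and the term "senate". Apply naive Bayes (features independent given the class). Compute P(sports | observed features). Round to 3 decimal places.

0.902

sports: 0.85 × 0.35 × 0.4 × 0.35 × 0.3 = 0.012495
technology: 0.15 × 0.6 × 0.1 × 0.6 × 0.25 = 0.00135
P(sports | x) = 0.012495 / 0.013845 ≈ 0.902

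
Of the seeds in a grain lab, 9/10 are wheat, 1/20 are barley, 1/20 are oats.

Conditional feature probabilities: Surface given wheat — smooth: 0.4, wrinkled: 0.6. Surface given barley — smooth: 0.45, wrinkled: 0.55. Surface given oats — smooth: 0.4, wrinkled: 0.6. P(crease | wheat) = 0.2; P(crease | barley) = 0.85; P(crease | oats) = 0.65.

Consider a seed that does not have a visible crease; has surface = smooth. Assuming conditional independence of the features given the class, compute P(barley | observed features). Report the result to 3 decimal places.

0.011

wheat: 0.9 × 0.4 × (1−0.2) = 0.288
barley: 0.05 × 0.45 × (1−0.85) = 0.003375
oats: 0.05 × 0.4 × (1−0.65) = 0.007
P(barley | x) = 0.003375 / 0.298375 ≈ 0.011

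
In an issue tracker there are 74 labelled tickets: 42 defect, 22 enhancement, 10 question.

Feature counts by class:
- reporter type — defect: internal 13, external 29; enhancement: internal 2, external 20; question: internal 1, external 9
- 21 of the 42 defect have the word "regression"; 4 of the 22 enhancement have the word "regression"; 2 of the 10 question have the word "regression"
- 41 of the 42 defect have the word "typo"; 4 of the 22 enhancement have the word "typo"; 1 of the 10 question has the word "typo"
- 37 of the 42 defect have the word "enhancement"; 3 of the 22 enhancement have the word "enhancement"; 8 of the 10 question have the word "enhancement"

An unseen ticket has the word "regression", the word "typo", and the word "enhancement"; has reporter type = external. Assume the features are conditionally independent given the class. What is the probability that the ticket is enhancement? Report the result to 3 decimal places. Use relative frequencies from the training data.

defect: (42/74) × (29/42) × (21/42) × (41/42) × (37/42) ≈ 0.168509
enhancement: (22/74) × (20/22) × (4/22) × (4/22) × (3/22) ≈ 0.00121835
question: (10/74) × (9/10) × (2/10) × (1/10) × (8/10) ≈ 0.00194595
P(enhancement | x) = 0.00121835 / 0.1716733 ≈ 0.007

0.007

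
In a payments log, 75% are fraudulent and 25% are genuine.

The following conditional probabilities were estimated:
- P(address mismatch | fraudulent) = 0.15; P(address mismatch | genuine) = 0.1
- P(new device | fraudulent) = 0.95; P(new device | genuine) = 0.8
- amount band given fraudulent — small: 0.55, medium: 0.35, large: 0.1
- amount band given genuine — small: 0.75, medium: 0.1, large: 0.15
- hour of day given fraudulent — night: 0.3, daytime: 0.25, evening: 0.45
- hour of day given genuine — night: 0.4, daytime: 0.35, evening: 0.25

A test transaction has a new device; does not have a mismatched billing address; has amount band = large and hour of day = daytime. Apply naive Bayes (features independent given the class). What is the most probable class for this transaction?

fraudulent

fraudulent: 0.75 × (1−0.15) × 0.95 × 0.1 × 0.25 = 0.015140625
genuine: 0.25 × (1−0.1) × 0.8 × 0.15 × 0.35 = 0.00945
Highest score → fraudulent.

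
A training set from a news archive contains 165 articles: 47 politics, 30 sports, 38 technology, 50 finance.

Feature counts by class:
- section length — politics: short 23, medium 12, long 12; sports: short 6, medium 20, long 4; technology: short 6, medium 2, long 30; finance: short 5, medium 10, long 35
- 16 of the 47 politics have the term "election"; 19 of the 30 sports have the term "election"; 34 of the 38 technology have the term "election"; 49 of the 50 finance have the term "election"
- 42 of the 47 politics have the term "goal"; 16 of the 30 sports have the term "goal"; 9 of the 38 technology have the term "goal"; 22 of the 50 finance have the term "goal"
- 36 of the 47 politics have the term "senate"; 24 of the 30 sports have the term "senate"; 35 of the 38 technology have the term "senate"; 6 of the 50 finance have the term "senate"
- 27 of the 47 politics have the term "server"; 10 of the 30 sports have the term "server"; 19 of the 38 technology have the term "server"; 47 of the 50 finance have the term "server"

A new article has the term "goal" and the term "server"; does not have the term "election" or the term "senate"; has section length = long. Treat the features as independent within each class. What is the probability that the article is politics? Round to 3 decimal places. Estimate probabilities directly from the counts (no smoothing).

politics: (47/165) × (12/47) × (31/47) × (42/47) × (11/47) × (27/47) ≈ 0.00576333
sports: (30/165) × (4/30) × (11/30) × (16/30) × (6/30) × (10/30) ≈ 0.000316049
technology: (38/165) × (30/38) × (4/38) × (9/38) × (3/38) × (19/38) ≈ 0.000178929
finance: (50/165) × (35/50) × (1/50) × (22/50) × (44/50) × (47/50) ≈ 0.00154411
P(politics | x) = 0.00576333 / 0.007802418 ≈ 0.739

0.739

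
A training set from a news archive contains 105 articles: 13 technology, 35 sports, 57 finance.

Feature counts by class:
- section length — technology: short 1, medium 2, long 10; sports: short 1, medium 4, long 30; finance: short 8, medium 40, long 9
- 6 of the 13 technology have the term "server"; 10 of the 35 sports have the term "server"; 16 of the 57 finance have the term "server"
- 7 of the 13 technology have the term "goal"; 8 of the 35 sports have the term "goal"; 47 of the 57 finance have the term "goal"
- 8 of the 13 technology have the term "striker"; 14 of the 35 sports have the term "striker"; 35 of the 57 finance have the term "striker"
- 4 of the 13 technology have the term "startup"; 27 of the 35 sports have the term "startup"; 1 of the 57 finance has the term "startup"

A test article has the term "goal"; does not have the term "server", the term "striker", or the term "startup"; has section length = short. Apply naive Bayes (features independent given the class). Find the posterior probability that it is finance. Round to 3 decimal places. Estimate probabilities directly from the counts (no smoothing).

technology: (13/105) × (1/13) × (7/13) × (7/13) × (5/13) × (9/13) ≈ 0.000735268
sports: (35/105) × (1/35) × (25/35) × (8/35) × (21/35) × (8/35) ≈ 0.000213244
finance: (57/105) × (8/57) × (41/57) × (47/57) × (22/57) × (56/57) ≈ 0.0171354
P(finance | x) = 0.0171354 / 0.018083912 ≈ 0.948

0.948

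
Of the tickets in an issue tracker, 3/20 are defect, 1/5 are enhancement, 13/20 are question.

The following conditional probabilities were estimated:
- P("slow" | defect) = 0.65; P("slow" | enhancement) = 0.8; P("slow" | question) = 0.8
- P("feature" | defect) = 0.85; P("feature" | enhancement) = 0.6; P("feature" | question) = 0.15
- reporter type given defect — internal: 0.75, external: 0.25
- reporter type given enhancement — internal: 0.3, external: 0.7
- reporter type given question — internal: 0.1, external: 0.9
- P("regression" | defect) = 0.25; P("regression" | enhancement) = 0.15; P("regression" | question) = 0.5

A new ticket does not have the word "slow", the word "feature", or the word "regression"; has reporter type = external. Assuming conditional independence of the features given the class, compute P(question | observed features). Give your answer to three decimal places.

0.819

defect: 0.15 × (1−0.65) × (1−0.85) × 0.25 × (1−0.25) = 0.0014765625
enhancement: 0.2 × (1−0.8) × (1−0.6) × 0.7 × (1−0.15) = 0.00952
question: 0.65 × (1−0.8) × (1−0.15) × 0.9 × (1−0.5) = 0.049725
P(question | x) = 0.049725 / 0.0607215625 ≈ 0.819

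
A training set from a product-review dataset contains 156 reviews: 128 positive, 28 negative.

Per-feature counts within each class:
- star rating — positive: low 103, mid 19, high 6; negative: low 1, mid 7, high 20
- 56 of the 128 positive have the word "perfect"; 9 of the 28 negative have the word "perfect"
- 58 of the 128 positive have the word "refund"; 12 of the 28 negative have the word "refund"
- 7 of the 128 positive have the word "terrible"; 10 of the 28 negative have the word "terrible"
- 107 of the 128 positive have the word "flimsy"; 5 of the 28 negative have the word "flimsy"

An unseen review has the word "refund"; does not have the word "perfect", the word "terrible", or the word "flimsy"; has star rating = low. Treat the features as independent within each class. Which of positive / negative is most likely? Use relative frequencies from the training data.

positive

positive: (128/156) × (103/128) × (72/128) × (58/128) × (121/128) × (21/128) ≈ 0.0260998
negative: (28/156) × (1/28) × (19/28) × (12/28) × (18/28) × (23/28) ≈ 0.000984416
Highest score → positive.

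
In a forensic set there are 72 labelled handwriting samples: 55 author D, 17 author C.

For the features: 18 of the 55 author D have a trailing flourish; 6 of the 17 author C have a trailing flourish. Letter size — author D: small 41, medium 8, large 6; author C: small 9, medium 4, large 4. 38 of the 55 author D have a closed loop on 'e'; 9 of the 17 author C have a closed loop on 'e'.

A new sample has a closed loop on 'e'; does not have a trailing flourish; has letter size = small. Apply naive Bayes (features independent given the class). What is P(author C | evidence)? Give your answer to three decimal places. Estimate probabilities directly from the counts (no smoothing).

author D: (55/72) × (37/55) × (41/55) × (38/55) ≈ 0.264674
author C: (17/72) × (11/17) × (9/17) × (9/17) ≈ 0.0428201
P(author C | x) = 0.0428201 / 0.3074941 ≈ 0.139

0.139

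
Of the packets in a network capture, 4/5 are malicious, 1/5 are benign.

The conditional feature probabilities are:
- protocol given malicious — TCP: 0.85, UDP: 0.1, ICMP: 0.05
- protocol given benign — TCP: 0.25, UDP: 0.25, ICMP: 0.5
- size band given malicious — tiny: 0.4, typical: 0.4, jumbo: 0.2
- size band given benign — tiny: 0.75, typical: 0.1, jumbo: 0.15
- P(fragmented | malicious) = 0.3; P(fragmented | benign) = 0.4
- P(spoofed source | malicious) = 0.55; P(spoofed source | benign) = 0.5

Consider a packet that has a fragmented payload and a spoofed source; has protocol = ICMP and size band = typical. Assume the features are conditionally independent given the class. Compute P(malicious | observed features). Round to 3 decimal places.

malicious: 0.8 × 0.05 × 0.4 × 0.3 × 0.55 = 0.00264
benign: 0.2 × 0.5 × 0.1 × 0.4 × 0.5 = 0.002
P(malicious | x) = 0.00264 / 0.00464 ≈ 0.569

0.569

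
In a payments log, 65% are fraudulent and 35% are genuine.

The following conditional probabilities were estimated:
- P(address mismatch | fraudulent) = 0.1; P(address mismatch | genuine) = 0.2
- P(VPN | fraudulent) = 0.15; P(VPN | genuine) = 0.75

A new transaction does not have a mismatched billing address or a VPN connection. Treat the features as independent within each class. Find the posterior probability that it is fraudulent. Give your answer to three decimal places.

fraudulent: 0.65 × (1−0.1) × (1−0.15) = 0.49725
genuine: 0.35 × (1−0.2) × (1−0.75) = 0.07
P(fraudulent | x) = 0.49725 / 0.56725 ≈ 0.877

0.877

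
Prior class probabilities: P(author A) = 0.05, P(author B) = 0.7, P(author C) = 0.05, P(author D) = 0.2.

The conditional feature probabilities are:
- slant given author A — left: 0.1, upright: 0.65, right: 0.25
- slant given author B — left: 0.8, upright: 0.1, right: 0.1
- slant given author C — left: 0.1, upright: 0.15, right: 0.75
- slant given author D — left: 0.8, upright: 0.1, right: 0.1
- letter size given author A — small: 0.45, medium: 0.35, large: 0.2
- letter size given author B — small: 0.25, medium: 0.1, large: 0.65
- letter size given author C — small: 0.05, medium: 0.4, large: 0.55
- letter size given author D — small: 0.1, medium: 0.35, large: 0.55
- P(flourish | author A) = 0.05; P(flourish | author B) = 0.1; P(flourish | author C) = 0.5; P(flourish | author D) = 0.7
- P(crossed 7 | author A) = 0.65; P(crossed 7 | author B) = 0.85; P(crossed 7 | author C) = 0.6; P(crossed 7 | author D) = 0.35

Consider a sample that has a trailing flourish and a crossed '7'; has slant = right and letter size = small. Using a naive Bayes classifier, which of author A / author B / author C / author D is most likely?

author B

author A: 0.05 × 0.25 × 0.45 × 0.05 × 0.65 = 0.0001828125
author B: 0.7 × 0.1 × 0.25 × 0.1 × 0.85 = 0.0014875
author C: 0.05 × 0.75 × 0.05 × 0.5 × 0.6 = 0.0005625
author D: 0.2 × 0.1 × 0.1 × 0.7 × 0.35 = 0.00049
Highest score → author B.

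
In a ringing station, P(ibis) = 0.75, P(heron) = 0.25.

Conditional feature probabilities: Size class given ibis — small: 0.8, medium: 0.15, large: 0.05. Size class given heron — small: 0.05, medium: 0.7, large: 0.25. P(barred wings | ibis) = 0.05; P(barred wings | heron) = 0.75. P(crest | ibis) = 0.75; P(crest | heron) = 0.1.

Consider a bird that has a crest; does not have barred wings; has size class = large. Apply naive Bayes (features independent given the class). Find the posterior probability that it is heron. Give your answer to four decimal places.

0.0552

ibis: 0.75 × 0.05 × (1−0.05) × 0.75 = 0.02671875
heron: 0.25 × 0.25 × (1−0.75) × 0.1 = 0.0015625
P(heron | x) = 0.0015625 / 0.02828125 ≈ 0.0552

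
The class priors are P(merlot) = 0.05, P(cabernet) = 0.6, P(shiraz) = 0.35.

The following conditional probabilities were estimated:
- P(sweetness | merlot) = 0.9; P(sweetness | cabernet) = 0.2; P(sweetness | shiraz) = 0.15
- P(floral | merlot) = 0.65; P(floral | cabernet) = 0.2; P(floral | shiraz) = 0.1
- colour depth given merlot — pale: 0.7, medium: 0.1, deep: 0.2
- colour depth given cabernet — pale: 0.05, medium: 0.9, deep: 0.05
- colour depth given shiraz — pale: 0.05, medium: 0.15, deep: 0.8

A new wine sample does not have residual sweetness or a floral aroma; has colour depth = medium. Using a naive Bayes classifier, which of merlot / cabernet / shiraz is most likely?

merlot: 0.05 × (1−0.9) × (1−0.65) × 0.1 = 0.000175
cabernet: 0.6 × (1−0.2) × (1−0.2) × 0.9 = 0.3456
shiraz: 0.35 × (1−0.15) × (1−0.1) × 0.15 = 0.0401625
Highest score → cabernet.

cabernet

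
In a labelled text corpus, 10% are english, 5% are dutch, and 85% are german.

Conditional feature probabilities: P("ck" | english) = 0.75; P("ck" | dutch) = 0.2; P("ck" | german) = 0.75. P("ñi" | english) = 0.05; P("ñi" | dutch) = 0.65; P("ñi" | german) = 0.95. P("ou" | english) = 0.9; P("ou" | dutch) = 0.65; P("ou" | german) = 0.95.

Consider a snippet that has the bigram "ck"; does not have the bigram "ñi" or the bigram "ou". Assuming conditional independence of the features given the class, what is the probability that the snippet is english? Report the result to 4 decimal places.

0.7165

english: 0.1 × 0.75 × (1−0.05) × (1−0.9) = 0.007125
dutch: 0.05 × 0.2 × (1−0.65) × (1−0.65) = 0.001225
german: 0.85 × 0.75 × (1−0.95) × (1−0.95) = 0.00159375
P(english | x) = 0.007125 / 0.00994375 ≈ 0.7165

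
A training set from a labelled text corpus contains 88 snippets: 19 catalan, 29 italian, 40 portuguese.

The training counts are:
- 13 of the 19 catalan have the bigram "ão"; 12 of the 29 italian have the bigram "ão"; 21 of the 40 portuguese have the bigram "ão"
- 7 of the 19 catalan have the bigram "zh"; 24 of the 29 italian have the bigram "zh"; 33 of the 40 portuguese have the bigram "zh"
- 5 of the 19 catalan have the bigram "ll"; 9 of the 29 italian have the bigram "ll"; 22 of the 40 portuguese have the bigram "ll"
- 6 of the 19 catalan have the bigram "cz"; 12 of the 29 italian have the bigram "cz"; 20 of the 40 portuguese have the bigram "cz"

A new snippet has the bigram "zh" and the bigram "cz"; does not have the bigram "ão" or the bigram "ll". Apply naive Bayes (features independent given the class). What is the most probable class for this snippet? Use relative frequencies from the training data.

catalan: (19/88) × (6/19) × (7/19) × (14/19) × (6/19) ≈ 0.00584501
italian: (29/88) × (17/29) × (24/29) × (20/29) × (12/29) ≈ 0.0456241
portuguese: (40/88) × (19/40) × (33/40) × (18/40) × (20/40) = 0.040078125
Highest score → italian.

italian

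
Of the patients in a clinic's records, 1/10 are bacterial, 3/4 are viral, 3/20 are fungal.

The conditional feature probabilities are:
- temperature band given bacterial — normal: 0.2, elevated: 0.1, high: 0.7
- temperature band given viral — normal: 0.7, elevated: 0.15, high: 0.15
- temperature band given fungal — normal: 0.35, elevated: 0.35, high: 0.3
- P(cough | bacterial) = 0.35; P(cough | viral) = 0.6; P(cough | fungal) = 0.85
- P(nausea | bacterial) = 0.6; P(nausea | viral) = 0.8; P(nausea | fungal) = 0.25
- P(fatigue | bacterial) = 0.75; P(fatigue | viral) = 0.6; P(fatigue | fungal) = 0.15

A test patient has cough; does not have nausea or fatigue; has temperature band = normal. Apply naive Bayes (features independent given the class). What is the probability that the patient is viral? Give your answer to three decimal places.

0.464

bacterial: 0.1 × 0.2 × 0.35 × (1−0.6) × (1−0.75) = 0.0007
viral: 0.75 × 0.7 × 0.6 × (1−0.8) × (1−0.6) = 0.0252
fungal: 0.15 × 0.35 × 0.85 × (1−0.25) × (1−0.15) = 0.0284484375
P(viral | x) = 0.0252 / 0.0543484375 ≈ 0.464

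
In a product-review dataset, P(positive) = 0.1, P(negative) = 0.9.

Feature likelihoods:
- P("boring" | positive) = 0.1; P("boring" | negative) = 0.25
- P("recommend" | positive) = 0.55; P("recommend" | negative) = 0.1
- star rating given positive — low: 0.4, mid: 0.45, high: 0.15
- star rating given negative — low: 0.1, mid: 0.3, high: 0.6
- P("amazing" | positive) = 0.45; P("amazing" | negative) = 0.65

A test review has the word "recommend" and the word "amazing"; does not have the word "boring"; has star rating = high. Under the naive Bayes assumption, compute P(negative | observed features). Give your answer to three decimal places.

0.887

positive: 0.1 × (1−0.1) × 0.55 × 0.15 × 0.45 = 0.00334125
negative: 0.9 × (1−0.25) × 0.1 × 0.6 × 0.65 = 0.026325
P(negative | x) = 0.026325 / 0.02966625 ≈ 0.887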